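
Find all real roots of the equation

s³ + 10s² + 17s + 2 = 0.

Possible rational roots are divisors of 2. Testing s = -2 gives 0, so (s + 2) is a factor.
Divide: s³ + 10s² + 17s + 2 = (s + 2)(s² + 8s + 1).
Apply the quadratic formula to s² + 8s + 1 = 0: s = (-8 ± √60)/2, i.e. s ≈ -0.127 or s ≈ -7.873.

s = -7.873 or s = -2 or s = -0.127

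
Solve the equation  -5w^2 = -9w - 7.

w = -0.5866 or w = 2.3866

Rearrange to standard form: -5w^2 + 9w + 7 = 0.
Discriminant: (9)^2 - 4*(-5)*7 = 221.
Quadratic formula: w = (-9 +/- sqrt(221)) / (-10).
So w = 9/10 - sqrt(221)/10 ~= -0.5866 or w = 9/10 + sqrt(221)/10 ~= 2.3866.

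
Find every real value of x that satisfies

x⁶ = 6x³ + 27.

Let u = x³. The equation becomes u² - 6u - 27 = 0.
Factor: (u - 9)(u + 3) = 0, so u = 9 or u = -3.
x³ = 9 gives x = ∛(9) ≈ 2.0801.
x³ = -3 gives x = -∛(3) ≈ -1.4422.

x = -1.4422 or x = 2.0801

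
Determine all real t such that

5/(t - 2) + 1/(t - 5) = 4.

Multiply both sides by (t - 2)(t - 5):
5(t - 5) + (t - 2) = 4(t - 2)(t - 5).
Expand and collect terms: 4t^2 - 34t + 67 = 0.
By the quadratic formula, t = (34 +/- sqrt(84)) / 8, so t ~= 5.3956 or t ~= 3.1044.
Neither value makes a denominator zero (t != 2, t != 5), so both are valid.

t = 3.1044 or t = 5.3956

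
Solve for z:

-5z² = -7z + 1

Rearrange to standard form: -5z² + 7z - 1 = 0.
Discriminant: (7)² − 4·(-5)·(-1) = 29.
Quadratic formula: z = (-7 ± √29) / (-10).
So z = 7/10 - √(29)/10 ≈ 0.1615 or z = √(29)/10 + 7/10 ≈ 1.2385.

z = 0.1615 or z = 1.2385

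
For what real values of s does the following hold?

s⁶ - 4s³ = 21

Let u = s³. The equation becomes u² - 4u - 21 = 0.
Factor: (u - 7)(u + 3) = 0, so u = 7 or u = -3.
s³ = 7 gives s = ∛(7) ≈ 1.9129.
s³ = -3 gives s = -∛(3) ≈ -1.4422.

s = -1.4422 or s = 1.9129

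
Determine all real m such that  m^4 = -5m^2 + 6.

Let u = m^2. The equation becomes u^2 + 5u - 6 = 0.
Factor: (u - 1)(u + 6) = 0, so u = 1 or u = -6.
m^2 = 1 gives m = +/-1.
m^2 = -6 < 0 has no real solution.

m = -1 or m = 1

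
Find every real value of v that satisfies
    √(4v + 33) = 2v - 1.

Square both sides: 4v + 33 = (2v - 1)².
Expand and rearrange: 4v² - 8v - 32 = 0.
Solving gives v = 4 or v = -2.
Check each candidate in the original equation:
  v = 4: √(49) = 7, while 2v - 1 = 7 — valid.
  v = -2: √(25) = 5, while 2v - 1 = -5 — extraneous.

v = 4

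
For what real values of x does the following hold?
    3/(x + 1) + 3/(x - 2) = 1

Multiply both sides by (x + 1)(x - 2):
3(x - 2) + 3(x + 1) = (x + 1)(x - 2).
Expand and collect terms: x^2 - 7x + 1 = 0.
By the quadratic formula, x = (7 +/- sqrt(45)) / 2, so x ~= 6.8541 or x ~= 0.1459.
Neither value makes a denominator zero (x != -1, x != 2), so both are valid.

x = 0.1459 or x = 6.8541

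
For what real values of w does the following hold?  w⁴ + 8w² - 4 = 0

Let u = w². The equation becomes u² + 8u - 4 = 0.
By the quadratic formula, u = -4 + 2·√(5) or u = -2·√(5) - 4.
w² = -4 + 2·√(5) gives w = ±√(-4 + 2·√(5)) ≈ ±0.6871.
w² = -2·√(5) - 4 < 0 has no real solution.

w = -0.6871 or w = 0.6871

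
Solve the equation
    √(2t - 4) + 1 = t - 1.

t = 2 or t = 4

Isolate the radical: √(2t - 4) = t - 2.
Square both sides: 2t - 4 = (t - 2)².
Expand and rearrange: t² - 6t + 8 = 0.
Solving gives t = 4 or t = 2.
Check each candidate in the original equation:
  t = 4: √(4) = 2, while t - 2 = 2 — valid.
  t = 2: √(0) = 0, while t - 2 = 0 — valid.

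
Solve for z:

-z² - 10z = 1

Rearrange to standard form: -z² - 10z - 1 = 0.
Discriminant: (-10)² − 4·(-1)·(-1) = 96.
Quadratic formula: z = (10 ± √96) / (-2).
So z = -5 - 2·√(6) ≈ -9.899 or z = -5 + 2·√(6) ≈ -0.101.

z = -9.899 or z = -0.101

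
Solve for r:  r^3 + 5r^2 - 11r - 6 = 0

Possible rational roots are divisors of -6. Testing r = 2 gives 0, so (r - 2) is a factor.
Divide: r^3 + 5r^2 - 11r - 6 = (r - 2)(r^2 + 7r + 3).
Apply the quadratic formula to r^2 + 7r + 3 = 0: r = (-7 +/- sqrt(37))/2, i.e. r ~= -0.4586 or r ~= -6.5414.

r = -6.5414 or r = -0.4586 or r = 2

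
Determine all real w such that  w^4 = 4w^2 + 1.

w = -2.0582 or w = 2.0582

Let u = w^2. The equation becomes u^2 - 4u - 1 = 0.
By the quadratic formula, u = 2 + sqrt(5) or u = 2 - sqrt(5).
w^2 = 2 + sqrt(5) gives w = +/-sqrt(2 + sqrt(5)) ~= +/-2.0582.
w^2 = 2 - sqrt(5) < 0 has no real solution.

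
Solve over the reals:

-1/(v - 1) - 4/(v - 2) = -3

v = 1.1315 or v = 3.5352

Multiply both sides by (v - 1)(v - 2):
-(v - 2) - 4(v - 1) = -3(v - 1)(v - 2).
Expand and collect terms: -3v² + 14v - 12 = 0.
By the quadratic formula, v = (-14 ± √52) / -6, so v ≈ 1.1315 or v ≈ 3.5352.
Neither value makes a denominator zero (v ≠ 1, v ≠ 2), so both are valid.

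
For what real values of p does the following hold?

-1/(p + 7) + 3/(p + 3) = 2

Multiply both sides by (p + 7)(p + 3):
-(p + 3) + 3(p + 7) = 2(p + 7)(p + 3).
Expand and collect terms: 2p^2 + 18p + 24 = 0.
By the quadratic formula, p = (-18 +/- sqrt(132)) / 4, so p ~= -1.6277 or p ~= -7.3723.
Neither value makes a denominator zero (p != -7, p != -3), so both are valid.

p = -7.3723 or p = -1.6277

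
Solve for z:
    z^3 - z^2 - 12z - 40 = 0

z = 5

Possible rational roots are divisors of -40. Testing z = 5 gives 0, so (z - 5) is a factor.
Divide: z^3 - z^2 - 12z - 40 = (z - 5)(z^2 + 4z + 8).
The quadratic z^2 + 4z + 8 has discriminant -16 < 0, so no further real roots.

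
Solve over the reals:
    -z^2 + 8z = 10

z = 1.5505 or z = 6.4495

Rearrange to standard form: -z^2 + 8z - 10 = 0.
Discriminant: (8)^2 - 4*(-1)*(-10) = 24.
Quadratic formula: z = (-8 +/- sqrt(24)) / (-2).
So z = 4 - sqrt(6) ~= 1.5505 or z = sqrt(6) + 4 ~= 6.4495.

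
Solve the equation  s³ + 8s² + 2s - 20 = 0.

Possible rational roots are divisors of -20. Testing s = -2 gives 0, so (s + 2) is a factor.
Divide: s³ + 8s² + 2s - 20 = (s + 2)(s² + 6s - 10).
Apply the quadratic formula to s² + 6s - 10 = 0: s = (-6 ± √76)/2, i.e. s ≈ 1.3589 or s ≈ -7.3589.

s = -7.3589 or s = -2 or s = 1.3589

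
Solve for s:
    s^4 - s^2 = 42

s = -2.6458 or s = 2.6458

Let u = s^2. The equation becomes u^2 - u - 42 = 0.
Factor: (u + 6)(u - 7) = 0, so u = -6 or u = 7.
s^2 = -6 < 0 has no real solution.
s^2 = 7 gives s = +/-sqrt(7) ~= +/-2.6458.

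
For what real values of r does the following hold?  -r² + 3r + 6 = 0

Discriminant: (3)² − 4·(-1)·6 = 33.
Quadratic formula: r = (-3 ± √33) / (-2).
So r = 3/2 - √(33)/2 ≈ -1.3723 or r = 3/2 + √(33)/2 ≈ 4.3723.

r = -1.3723 or r = 4.3723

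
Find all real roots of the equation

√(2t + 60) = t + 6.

t = 2

Square both sides: 2t + 60 = (t + 6)².
Expand and rearrange: t² + 10t - 24 = 0.
Solving gives t = 2 or t = -12.
Check each candidate in the original equation:
  t = 2: √(64) = 8, while t + 6 = 8 — valid.
  t = -12: √(36) = 6, while t + 6 = -6 — extraneous.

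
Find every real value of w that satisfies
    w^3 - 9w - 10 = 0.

w = -2 or w = -1.4495 or w = 3.4495

Possible rational roots are divisors of -10. Testing w = -2 gives 0, so (w + 2) is a factor.
Divide: w^3 - 9w - 10 = (w + 2)(w^2 - 2w - 5).
Apply the quadratic formula to w^2 - 2w - 5 = 0: w = (2 +/- sqrt(24))/2, i.e. w ~= 3.4495 or w ~= -1.4495.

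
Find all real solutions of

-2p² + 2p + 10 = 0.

p = -1.7913 or p = 2.7913

Discriminant: (2)² − 4·(-2)·10 = 84.
Quadratic formula: p = (-2 ± √84) / (-4).
So p = 1/2 - √(21)/2 ≈ -1.7913 or p = 1/2 + √(21)/2 ≈ 2.7913.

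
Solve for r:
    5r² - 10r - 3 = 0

r = -0.2649 or r = 2.2649

Discriminant: (-10)² − 4·5·(-3) = 160.
Quadratic formula: r = (10 ± √160) / 10.
So r = 1 + 2·√(10)/5 ≈ 2.2649 or r = 1 - 2·√(10)/5 ≈ -0.2649.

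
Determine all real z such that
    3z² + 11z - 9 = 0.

Discriminant: (11)² − 4·3·(-9) = 229.
Quadratic formula: z = (-11 ± √229) / 6.
So z = -11/6 + √(229)/6 ≈ 0.6888 or z = -√(229)/6 - 11/6 ≈ -4.3555.

z = -4.3555 or z = 0.6888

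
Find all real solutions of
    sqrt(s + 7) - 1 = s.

s = 2

Isolate the radical: sqrt(s + 7) = s + 1.
Square both sides: s + 7 = (s + 1)^2.
Expand and rearrange: s^2 + s - 6 = 0.
Solving gives s = 2 or s = -3.
Check each candidate in the original equation:
  s = 2: sqrt(9) = 3, while s + 1 = 3 — valid.
  s = -3: sqrt(4) = 2, while s + 1 = -2 — extraneous.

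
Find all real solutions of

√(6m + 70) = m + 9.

m = -1

Square both sides: 6m + 70 = (m + 9)².
Expand and rearrange: m² + 12m + 11 = 0.
Solving gives m = -1 or m = -11.
Check each candidate in the original equation:
  m = -1: √(64) = 8, while m + 9 = 8 — valid.
  m = -11: √(4) = 2, while m + 9 = -2 — extraneous.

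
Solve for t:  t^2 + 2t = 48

t = -8 or t = 6

Bring every term to one side: t^2 + 2t - 48 = 0.
Factor: (t + 8)(t - 6) = 0.
So t = -8 or t = 6.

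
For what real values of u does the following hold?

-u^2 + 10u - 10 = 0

u = 1.127 or u = 8.873

Discriminant: (10)^2 - 4*(-1)*(-10) = 60.
Quadratic formula: u = (-10 +/- sqrt(60)) / (-2).
So u = 5 - sqrt(15) ~= 1.127 or u = sqrt(15) + 5 ~= 8.873.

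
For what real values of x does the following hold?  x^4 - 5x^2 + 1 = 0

x = -2.1889 or x = -0.4569 or x = 0.4569 or x = 2.1889

Let u = x^2. The equation becomes u^2 - 5u + 1 = 0.
By the quadratic formula, u = sqrt(21)/2 + 5/2 or u = 5/2 - sqrt(21)/2.
x^2 = sqrt(21)/2 + 5/2 gives x = +/-sqrt(sqrt(21)/2 + 5/2) ~= +/-2.1889.
x^2 = 5/2 - sqrt(21)/2 gives x = +/-sqrt(5/2 - sqrt(21)/2) ~= +/-0.4569.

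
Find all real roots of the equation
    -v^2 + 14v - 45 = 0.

v = 5 or v = 9

Factor: -1(v - 9)(v - 5) = 0.
So v = 9 or v = 5.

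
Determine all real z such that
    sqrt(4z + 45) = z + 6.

z = 1

Square both sides: 4z + 45 = (z + 6)^2.
Expand and rearrange: z^2 + 8z - 9 = 0.
Solving gives z = 1 or z = -9.
Check each candidate in the original equation:
  z = 1: sqrt(49) = 7, while z + 6 = 7 — valid.
  z = -9: sqrt(9) = 3, while z + 6 = -3 — extraneous.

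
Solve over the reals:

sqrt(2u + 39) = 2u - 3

u = 5

Square both sides: 2u + 39 = (2u - 3)^2.
Expand and rearrange: 4u^2 - 14u - 30 = 0.
Solving gives u = 5 or u = -1.5.
Check each candidate in the original equation:
  u = 5: sqrt(49) = 7, while 2u - 3 = 7 — valid.
  u = -1.5: sqrt(36) = 6, while 2u - 3 = -6 — extraneous.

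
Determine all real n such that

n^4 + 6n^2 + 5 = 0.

Let u = n^2. The equation becomes u^2 + 6u + 5 = 0.
Factor: (u + 5)(u + 1) = 0, so u = -5 or u = -1.
n^2 = -5 < 0 has no real solution.
n^2 = -1 < 0 has no real solution.

No real solutions.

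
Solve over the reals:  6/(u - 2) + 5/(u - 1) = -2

u = -4 or u = 1.5

Multiply both sides by (u - 2)(u - 1):
6(u - 1) + 5(u - 2) = -2(u - 2)(u - 1).
Expand and collect terms: -2u^2 - 5u + 12 = 0.
Factor or apply the quadratic formula: u = -4 or u = 1.5.
Neither value makes a denominator zero (u != 2, u != 1), so both are valid.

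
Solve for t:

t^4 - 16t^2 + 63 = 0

Let u = t^2. The equation becomes u^2 - 16u + 63 = 0.
Factor: (u - 7)(u - 9) = 0, so u = 7 or u = 9.
t^2 = 7 gives t = +/-sqrt(7) ~= +/-2.6458.
t^2 = 9 gives t = +/-3.

t = -3 or t = -2.6458 or t = 2.6458 or t = 3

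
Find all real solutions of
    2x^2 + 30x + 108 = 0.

Factor: 2(x + 9)(x + 6) = 0.
So x = -9 or x = -6.

x = -9 or x = -6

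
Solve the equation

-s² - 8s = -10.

Rearrange to standard form: -s² - 8s + 10 = 0.
Discriminant: (-8)² − 4·(-1)·10 = 104.
Quadratic formula: s = (8 ± √104) / (-2).
So s = -√(26) - 4 ≈ -9.099 or s = -4 + √(26) ≈ 1.099.

s = -9.099 or s = 1.099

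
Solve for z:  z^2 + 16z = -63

Bring every term to one side: z^2 + 16z + 63 = 0.
Factor: (z + 7)(z + 9) = 0.
So z = -7 or z = -9.

z = -9 or z = -7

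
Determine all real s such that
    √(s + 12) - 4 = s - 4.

Isolate the radical: √(s + 12) = s.
Square both sides: s + 12 = (s)².
Expand and rearrange: s² - s - 12 = 0.
Solving gives s = 4 or s = -3.
Check each candidate in the original equation:
  s = 4: √(16) = 4, while s = 4 — valid.
  s = -3: √(9) = 3, while s = -3 — extraneous.

s = 4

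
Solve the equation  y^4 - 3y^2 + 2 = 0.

y = -1.4142 or y = -1 or y = 1 or y = 1.4142

Let u = y^2. The equation becomes u^2 - 3u + 2 = 0.
Factor: (u - 1)(u - 2) = 0, so u = 1 or u = 2.
y^2 = 1 gives y = +/-1.
y^2 = 2 gives y = +/-sqrt(2) ~= +/-1.4142.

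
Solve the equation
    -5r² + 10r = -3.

r = -0.2649 or r = 2.2649

Rearrange to standard form: -5r² + 10r + 3 = 0.
Discriminant: (10)² − 4·(-5)·3 = 160.
Quadratic formula: r = (-10 ± √160) / (-10).
So r = 1 - 2·√(10)/5 ≈ -0.2649 or r = 1 + 2·√(10)/5 ≈ 2.2649.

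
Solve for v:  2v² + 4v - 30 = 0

v = -5 or v = 3

Factor: 2(v + 5)(v - 3) = 0.
So v = -5 or v = 3.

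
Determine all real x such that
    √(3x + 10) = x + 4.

Square both sides: 3x + 10 = (x + 4)².
Expand and rearrange: x² + 5x + 6 = 0.
Solving gives x = -2 or x = -3.
Check each candidate in the original equation:
  x = -2: √(4) = 2, while x + 4 = 2 — valid.
  x = -3: √(1) = 1, while x + 4 = 1 — valid.

x = -3 or x = -2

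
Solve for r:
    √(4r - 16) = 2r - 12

Square both sides: 4r - 16 = (2r - 12)².
Expand and rearrange: 4r² - 52r + 160 = 0.
Solving gives r = 8 or r = 5.
Check each candidate in the original equation:
  r = 8: √(16) = 4, while 2r - 12 = 4 — valid.
  r = 5: √(4) = 2, while 2r - 12 = -2 — extraneous.

r = 8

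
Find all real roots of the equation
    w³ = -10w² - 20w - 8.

w = -7.4641 or w = -2 or w = -0.5359

Rearrange: w³ + 10w² + 20w + 8 = 0.
Possible rational roots are divisors of 8. Testing w = -2 gives 0, so (w + 2) is a factor.
Divide: w³ + 10w² + 20w + 8 = (w + 2)(w² + 8w + 4).
Apply the quadratic formula to w² + 8w + 4 = 0: w = (-8 ± √48)/2, i.e. w ≈ -0.5359 or w ≈ -7.4641.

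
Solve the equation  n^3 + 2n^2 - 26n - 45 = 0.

n = -5.3028 or n = -1.6972 or n = 5

Possible rational roots are divisors of -45. Testing n = 5 gives 0, so (n - 5) is a factor.
Divide: n^3 + 2n^2 - 26n - 45 = (n - 5)(n^2 + 7n + 9).
Apply the quadratic formula to n^2 + 7n + 9 = 0: n = (-7 +/- sqrt(13))/2, i.e. n ~= -1.6972 or n ~= -5.3028.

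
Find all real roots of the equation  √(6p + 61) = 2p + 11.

Square both sides: 6p + 61 = (2p + 11)².
Expand and rearrange: 4p² + 38p + 60 = 0.
Solving gives p = -2 or p = -7.5.
Check each candidate in the original equation:
  p = -2: √(49) = 7, while 2p + 11 = 7 — valid.
  p = -7.5: √(16) = 4, while 2p + 11 = -4 — extraneous.

p = -2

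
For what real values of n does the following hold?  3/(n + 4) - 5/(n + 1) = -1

Multiply both sides by (n + 4)(n + 1):
3(n + 1) - 5(n + 4) = -(n + 4)(n + 1).
Expand and collect terms: -n^2 - 3n + 13 = 0.
By the quadratic formula, n = (3 +/- sqrt(61)) / -2, so n ~= -5.4051 or n ~= 2.4051.
Neither value makes a denominator zero (n != -4, n != -1), so both are valid.

n = -5.4051 or n = 2.4051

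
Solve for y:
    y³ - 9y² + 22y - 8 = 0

y = 0.4384 or y = 4 or y = 4.5616

Possible rational roots are divisors of -8. Testing y = 4 gives 0, so (y - 4) is a factor.
Divide: y³ - 9y² + 22y - 8 = (y - 4)(y² - 5y + 2).
Apply the quadratic formula to y² - 5y + 2 = 0: y = (5 ± √17)/2, i.e. y ≈ 4.5616 or y ≈ 0.4384.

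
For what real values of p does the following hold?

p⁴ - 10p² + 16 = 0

Let u = p². The equation becomes u² - 10u + 16 = 0.
Factor: (u - 2)(u - 8) = 0, so u = 2 or u = 8.
p² = 2 gives p = ±√(2) ≈ ±1.4142.
p² = 8 gives p = ±2·√(2) ≈ ±2.8284.

p = -2.8284 or p = -1.4142 or p = 1.4142 or p = 2.8284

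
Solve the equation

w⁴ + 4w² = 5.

w = -1 or w = 1

Let u = w². The equation becomes u² + 4u - 5 = 0.
Factor: (u + 5)(u - 1) = 0, so u = -5 or u = 1.
w² = -5 < 0 has no real solution.
w² = 1 gives w = ±1.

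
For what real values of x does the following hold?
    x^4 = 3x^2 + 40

Let u = x^2. The equation becomes u^2 - 3u - 40 = 0.
Factor: (u + 5)(u - 8) = 0, so u = -5 or u = 8.
x^2 = -5 < 0 has no real solution.
x^2 = 8 gives x = +/-2*sqrt(2) ~= +/-2.8284.

x = -2.8284 or x = 2.8284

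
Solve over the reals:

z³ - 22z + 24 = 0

Possible rational roots are divisors of 24. Testing z = 4 gives 0, so (z - 4) is a factor.
Divide: z³ - 22z + 24 = (z - 4)(z² + 4z - 6).
Apply the quadratic formula to z² + 4z - 6 = 0: z = (-4 ± √40)/2, i.e. z ≈ 1.1623 or z ≈ -5.1623.

z = -5.1623 or z = 1.1623 or z = 4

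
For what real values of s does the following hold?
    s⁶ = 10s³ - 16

s = 1.2599 or s = 2

Let u = s³. The equation becomes u² - 10u + 16 = 0.
Factor: (u - 2)(u - 8) = 0, so u = 2 or u = 8.
s³ = 2 gives s = ∛(2) ≈ 1.2599.
s³ = 8 gives s = 2.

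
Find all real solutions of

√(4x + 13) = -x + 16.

Square both sides: 4x + 13 = (-x + 16)².
Expand and rearrange: x² - 36x + 243 = 0.
Solving gives x = 27 or x = 9.
Check each candidate in the original equation:
  x = 27: √(121) = 11, while -x + 16 = -11 — extraneous.
  x = 9: √(49) = 7, while -x + 16 = 7 — valid.

x = 9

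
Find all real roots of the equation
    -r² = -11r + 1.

r = 0.0917 or r = 10.9083

Rearrange to standard form: -r² + 11r - 1 = 0.
Discriminant: (11)² − 4·(-1)·(-1) = 117.
Quadratic formula: r = (-11 ± √117) / (-2).
So r = 11/2 - 3·√(13)/2 ≈ 0.0917 or r = 3·√(13)/2 + 11/2 ≈ 10.9083.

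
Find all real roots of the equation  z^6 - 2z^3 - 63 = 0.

Let u = z^3. The equation becomes u^2 - 2u - 63 = 0.
Factor: (u + 7)(u - 9) = 0, so u = -7 or u = 9.
z^3 = -7 gives z = -(7)^(1/3) ~= -1.9129.
z^3 = 9 gives z = (9)^(1/3) ~= 2.0801.

z = -1.9129 or z = 2.0801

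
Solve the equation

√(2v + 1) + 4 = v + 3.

v = 4

Isolate the radical: √(2v + 1) = v - 1.
Square both sides: 2v + 1 = (v - 1)².
Expand and rearrange: v² - 4v = 0.
Solving gives v = 4 or v = 0.
Check each candidate in the original equation:
  v = 4: √(9) = 3, while v - 1 = 3 — valid.
  v = 0: √(1) = 1, while v - 1 = -1 — extraneous.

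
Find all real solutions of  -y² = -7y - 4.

Rearrange to standard form: -y² + 7y + 4 = 0.
Discriminant: (7)² − 4·(-1)·4 = 65.
Quadratic formula: y = (-7 ± √65) / (-2).
So y = 7/2 - √(65)/2 ≈ -0.5311 or y = 7/2 + √(65)/2 ≈ 7.5311.

y = -0.5311 or y = 7.5311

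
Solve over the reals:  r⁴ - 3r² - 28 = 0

r = -2.6458 or r = 2.6458

Let u = r². The equation becomes u² - 3u - 28 = 0.
Factor: (u + 4)(u - 7) = 0, so u = -4 or u = 7.
r² = -4 < 0 has no real solution.
r² = 7 gives r = ±√(7) ≈ ±2.6458.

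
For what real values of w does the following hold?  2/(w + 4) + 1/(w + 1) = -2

w = -5.1375 or w = -1.3625

Multiply both sides by (w + 4)(w + 1):
2(w + 1) + (w + 4) = -2(w + 4)(w + 1).
Expand and collect terms: -2w^2 - 13w - 14 = 0.
By the quadratic formula, w = (13 +/- sqrt(57)) / -4, so w ~= -5.1375 or w ~= -1.3625.
Neither value makes a denominator zero (w != -4, w != -1), so both are valid.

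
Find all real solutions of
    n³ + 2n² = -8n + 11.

Rearrange: n³ + 2n² + 8n - 11 = 0.
Possible rational roots are divisors of -11. Testing n = 1 gives 0, so (n - 1) is a factor.
Divide: n³ + 2n² + 8n - 11 = (n - 1)(n² + 3n + 11).
The quadratic n² + 3n + 11 has discriminant -35 < 0, so no further real roots.

n = 1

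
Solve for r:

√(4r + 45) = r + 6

r = 1

Square both sides: 4r + 45 = (r + 6)².
Expand and rearrange: r² + 8r - 9 = 0.
Solving gives r = 1 or r = -9.
Check each candidate in the original equation:
  r = 1: √(49) = 7, while r + 6 = 7 — valid.
  r = -9: √(9) = 3, while r + 6 = -3 — extraneous.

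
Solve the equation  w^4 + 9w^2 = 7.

Let u = w^2. The equation becomes u^2 + 9u - 7 = 0.
By the quadratic formula, u = -9/2 + sqrt(109)/2 or u = -sqrt(109)/2 - 9/2.
w^2 = -9/2 + sqrt(109)/2 gives w = +/-sqrt(-9/2 + sqrt(109)/2) ~= +/-0.8486.
w^2 = -sqrt(109)/2 - 9/2 < 0 has no real solution.

w = -0.8486 or w = 0.8486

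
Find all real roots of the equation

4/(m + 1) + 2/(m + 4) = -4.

m = -4.6861 or m = -1.8139

Multiply both sides by (m + 1)(m + 4):
4(m + 4) + 2(m + 1) = -4(m + 1)(m + 4).
Expand and collect terms: -4m^2 - 26m - 34 = 0.
By the quadratic formula, m = (26 +/- sqrt(132)) / -8, so m ~= -4.6861 or m ~= -1.8139.
Neither value makes a denominator zero (m != -1, m != -4), so both are valid.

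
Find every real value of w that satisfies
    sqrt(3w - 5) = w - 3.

w = 7

Square both sides: 3w - 5 = (w - 3)^2.
Expand and rearrange: w^2 - 9w + 14 = 0.
Solving gives w = 7 or w = 2.
Check each candidate in the original equation:
  w = 7: sqrt(16) = 4, while w - 3 = 4 — valid.
  w = 2: sqrt(1) = 1, while w - 3 = -1 — extraneous.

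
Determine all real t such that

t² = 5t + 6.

Bring every term to one side: t² - 5t - 6 = 0.
Factor: (t - 6)(t + 1) = 0.
So t = 6 or t = -1.

t = -1 or t = 6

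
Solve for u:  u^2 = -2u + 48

u = -8 or u = 6

Bring every term to one side: u^2 + 2u - 48 = 0.
Factor: (u + 8)(u - 6) = 0.
So u = -8 or u = 6.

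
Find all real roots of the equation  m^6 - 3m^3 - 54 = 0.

m = -1.8171 or m = 2.0801

Let u = m^3. The equation becomes u^2 - 3u - 54 = 0.
Factor: (u - 9)(u + 6) = 0, so u = 9 or u = -6.
m^3 = 9 gives m = (9)^(1/3) ~= 2.0801.
m^3 = -6 gives m = -(6)^(1/3) ~= -1.8171.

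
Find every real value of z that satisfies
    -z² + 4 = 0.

Factor: -1(z - 2)(z + 2) = 0.
So z = 2 or z = -2.

z = -2 or z = 2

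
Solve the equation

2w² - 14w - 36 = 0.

Factor: 2(w - 9)(w + 2) = 0.
So w = 9 or w = -2.

w = -2 or w = 9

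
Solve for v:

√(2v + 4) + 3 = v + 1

Isolate the radical: √(2v + 4) = v - 2.
Square both sides: 2v + 4 = (v - 2)².
Expand and rearrange: v² - 6v = 0.
Solving gives v = 6 or v = 0.
Check each candidate in the original equation:
  v = 6: √(16) = 4, while v - 2 = 4 — valid.
  v = 0: √(4) = 2, while v - 2 = -2 — extraneous.

v = 6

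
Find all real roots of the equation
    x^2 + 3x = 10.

Bring every term to one side: x^2 + 3x - 10 = 0.
Factor: (x - 2)(x + 5) = 0.
So x = 2 or x = -5.

x = -5 or x = 2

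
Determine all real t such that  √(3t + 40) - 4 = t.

Isolate the radical: √(3t + 40) = t + 4.
Square both sides: 3t + 40 = (t + 4)².
Expand and rearrange: t² + 5t - 24 = 0.
Solving gives t = 3 or t = -8.
Check each candidate in the original equation:
  t = 3: √(49) = 7, while t + 4 = 7 — valid.
  t = -8: √(16) = 4, while t + 4 = -4 — extraneous.

t = 3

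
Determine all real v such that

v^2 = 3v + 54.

v = -6 or v = 9

Bring every term to one side: v^2 - 3v - 54 = 0.
Factor: (v + 6)(v - 9) = 0.
So v = -6 or v = 9.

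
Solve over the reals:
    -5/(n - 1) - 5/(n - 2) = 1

Multiply both sides by (n - 1)(n - 2):
-5(n - 2) - 5(n - 1) = (n - 1)(n - 2).
Expand and collect terms: n^2 + 7n - 13 = 0.
By the quadratic formula, n = (-7 +/- sqrt(101)) / 2, so n ~= 1.5249 or n ~= -8.5249.
Neither value makes a denominator zero (n != 1, n != 2), so both are valid.

n = -8.5249 or n = 1.5249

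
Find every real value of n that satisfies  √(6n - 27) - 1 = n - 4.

Isolate the radical: √(6n - 27) = n - 3.
Square both sides: 6n - 27 = (n - 3)².
Expand and rearrange: n² - 12n + 36 = 0.
This gives the repeated root n = 6.
Check in the original equation:
  n = 6: √(9) = 3, while n - 3 = 3 — valid.

n = 6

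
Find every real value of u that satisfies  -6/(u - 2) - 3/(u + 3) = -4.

u = -2.4394 or u = 3.6894

Multiply both sides by (u - 2)(u + 3):
-6(u + 3) - 3(u - 2) = -4(u - 2)(u + 3).
Expand and collect terms: -4u^2 + 5u + 36 = 0.
By the quadratic formula, u = (-5 +/- sqrt(601)) / -8, so u ~= -2.4394 or u ~= 3.6894.
Neither value makes a denominator zero (u != 2, u != -3), so both are valid.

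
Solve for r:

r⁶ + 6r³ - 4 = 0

r = -1.8763 or r = 0.846

Let u = r³. The equation becomes u² + 6u - 4 = 0.
By the quadratic formula, u = -3 + √(13) or u = -√(13) - 3.
r³ = -3 + √(13) gives r = ∛(-3 + √(13)) ≈ 0.846.
r³ = -√(13) - 3 gives r = -∛(3 + √(13)) ≈ -1.8763.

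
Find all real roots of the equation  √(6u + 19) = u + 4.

u = -3 or u = 1

Square both sides: 6u + 19 = (u + 4)².
Expand and rearrange: u² + 2u - 3 = 0.
Solving gives u = 1 or u = -3.
Check each candidate in the original equation:
  u = 1: √(25) = 5, while u + 4 = 5 — valid.
  u = -3: √(1) = 1, while u + 4 = 1 — valid.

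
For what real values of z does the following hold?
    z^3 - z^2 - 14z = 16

z = -2 or z = -1.7016 or z = 4.7016

Rearrange: z^3 - z^2 - 14z - 16 = 0.
Possible rational roots are divisors of -16. Testing z = -2 gives 0, so (z + 2) is a factor.
Divide: z^3 - z^2 - 14z - 16 = (z + 2)(z^2 - 3z - 8).
Apply the quadratic formula to z^2 - 3z - 8 = 0: z = (3 +/- sqrt(41))/2, i.e. z ~= 4.7016 or z ~= -1.7016.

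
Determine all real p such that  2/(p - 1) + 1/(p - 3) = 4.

p = 1.4313 or p = 3.3187

Multiply both sides by (p - 1)(p - 3):
2(p - 3) + (p - 1) = 4(p - 1)(p - 3).
Expand and collect terms: 4p^2 - 19p + 19 = 0.
By the quadratic formula, p = (19 +/- sqrt(57)) / 8, so p ~= 3.3187 or p ~= 1.4313.
Neither value makes a denominator zero (p != 1, p != 3), so both are valid.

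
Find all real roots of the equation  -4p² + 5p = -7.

p = -0.8381 or p = 2.0881

Rearrange to standard form: -4p² + 5p + 7 = 0.
Discriminant: (5)² − 4·(-4)·7 = 137.
Quadratic formula: p = (-5 ± √137) / (-8).
So p = 5/8 - √(137)/8 ≈ -0.8381 or p = 5/8 + √(137)/8 ≈ 2.0881.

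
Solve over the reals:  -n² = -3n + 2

n = 1 or n = 2

Bring every term to one side: -n² + 3n - 2 = 0.
Factor: -1(n - 1)(n - 2) = 0.
So n = 1 or n = 2.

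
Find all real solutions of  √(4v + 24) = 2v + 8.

Square both sides: 4v + 24 = (2v + 8)².
Expand and rearrange: 4v² + 28v + 40 = 0.
Solving gives v = -2 or v = -5.
Check each candidate in the original equation:
  v = -2: √(16) = 4, while 2v + 8 = 4 — valid.
  v = -5: √(4) = 2, while 2v + 8 = -2 — extraneous.

v = -2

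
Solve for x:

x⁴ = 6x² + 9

x = -2.6912 or x = 2.6912

Let u = x². The equation becomes u² - 6u - 9 = 0.
By the quadratic formula, u = 3 + 3·√(2) or u = 3 - 3·√(2).
x² = 3 + 3·√(2) gives x = ±√(3 + 3·√(2)) ≈ ±2.6912.
x² = 3 - 3·√(2) < 0 has no real solution.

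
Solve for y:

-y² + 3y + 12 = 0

y = -2.2749 or y = 5.2749

Discriminant: (3)² − 4·(-1)·12 = 57.
Quadratic formula: y = (-3 ± √57) / (-2).
So y = 3/2 - √(57)/2 ≈ -2.2749 or y = 3/2 + √(57)/2 ≈ 5.2749.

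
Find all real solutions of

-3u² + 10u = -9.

Rearrange to standard form: -3u² + 10u + 9 = 0.
Discriminant: (10)² − 4·(-3)·9 = 208.
Quadratic formula: u = (-10 ± √208) / (-6).
So u = 5/3 - 2·√(13)/3 ≈ -0.737 or u = 5/3 + 2·√(13)/3 ≈ 4.0704.

u = -0.737 or u = 4.0704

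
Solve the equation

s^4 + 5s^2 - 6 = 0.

Let u = s^2. The equation becomes u^2 + 5u - 6 = 0.
Factor: (u + 6)(u - 1) = 0, so u = -6 or u = 1.
s^2 = -6 < 0 has no real solution.
s^2 = 1 gives s = +/-1.

s = -1 or s = 1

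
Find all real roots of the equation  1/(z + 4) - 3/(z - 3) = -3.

z = -4.2931 or z = 3.9598

Multiply both sides by (z + 4)(z - 3):
(z - 3) - 3(z + 4) = -3(z + 4)(z - 3).
Expand and collect terms: -3z² - z + 51 = 0.
By the quadratic formula, z = (1 ± √613) / -6, so z ≈ -4.2931 or z ≈ 3.9598.
Neither value makes a denominator zero (z ≠ -4, z ≠ 3), so both are valid.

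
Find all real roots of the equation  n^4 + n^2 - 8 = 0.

n = -1.5402 or n = 1.5402

Let u = n^2. The equation becomes u^2 + u - 8 = 0.
By the quadratic formula, u = -1/2 + sqrt(33)/2 or u = -sqrt(33)/2 - 1/2.
n^2 = -1/2 + sqrt(33)/2 gives n = +/-sqrt(-1/2 + sqrt(33)/2) ~= +/-1.5402.
n^2 = -sqrt(33)/2 - 1/2 < 0 has no real solution.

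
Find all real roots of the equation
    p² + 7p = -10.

p = -5 or p = -2

Bring every term to one side: p² + 7p + 10 = 0.
Factor: (p + 5)(p + 2) = 0.
So p = -5 or p = -2.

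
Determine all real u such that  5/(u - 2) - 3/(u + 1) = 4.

u = -1.5549 or u = 3.0549

Multiply both sides by (u - 2)(u + 1):
5(u + 1) - 3(u - 2) = 4(u - 2)(u + 1).
Expand and collect terms: 4u^2 - 6u - 19 = 0.
By the quadratic formula, u = (6 +/- sqrt(340)) / 8, so u ~= 3.0549 or u ~= -1.5549.
Neither value makes a denominator zero (u != 2, u != -1), so both are valid.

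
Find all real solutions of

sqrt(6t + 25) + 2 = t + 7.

Isolate the radical: sqrt(6t + 25) = t + 5.
Square both sides: 6t + 25 = (t + 5)^2.
Expand and rearrange: t^2 + 4t = 0.
Solving gives t = 0 or t = -4.
Check each candidate in the original equation:
  t = 0: sqrt(25) = 5, while t + 5 = 5 — valid.
  t = -4: sqrt(1) = 1, while t + 5 = 1 — valid.

t = -4 or t = 0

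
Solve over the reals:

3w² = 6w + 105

w = -5 or w = 7

Bring every term to one side: 3w² - 6w - 105 = 0.
Factor: 3(w + 5)(w - 7) = 0.
So w = -5 or w = 7.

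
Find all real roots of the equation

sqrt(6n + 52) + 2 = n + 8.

Isolate the radical: sqrt(6n + 52) = n + 6.
Square both sides: 6n + 52 = (n + 6)^2.
Expand and rearrange: n^2 + 6n - 16 = 0.
Solving gives n = 2 or n = -8.
Check each candidate in the original equation:
  n = 2: sqrt(64) = 8, while n + 6 = 8 — valid.
  n = -8: sqrt(4) = 2, while n + 6 = -2 — extraneous.

n = 2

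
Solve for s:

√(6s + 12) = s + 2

Square both sides: 6s + 12 = (s + 2)².
Expand and rearrange: s² - 2s - 8 = 0.
Solving gives s = 4 or s = -2.
Check each candidate in the original equation:
  s = 4: √(36) = 6, while s + 2 = 6 — valid.
  s = -2: √(0) = 0, while s + 2 = 0 — valid.

s = -2 or s = 4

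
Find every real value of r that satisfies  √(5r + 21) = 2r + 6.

r = -1

Square both sides: 5r + 21 = (2r + 6)².
Expand and rearrange: 4r² + 19r + 15 = 0.
Solving gives r = -1 or r = -3.75.
Check each candidate in the original equation:
  r = -1: √(16) = 4, while 2r + 6 = 4 — valid.
  r = -3.75: √(2.25) = 1.5, while 2r + 6 = -1.5 — extraneous.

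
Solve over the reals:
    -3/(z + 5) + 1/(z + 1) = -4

Multiply both sides by (z + 5)(z + 1):
-3(z + 1) + (z + 5) = -4(z + 5)(z + 1).
Expand and collect terms: -4z^2 - 22z - 22 = 0.
By the quadratic formula, z = (22 +/- sqrt(132)) / -8, so z ~= -4.1861 or z ~= -1.3139.
Neither value makes a denominator zero (z != -5, z != -1), so both are valid.

z = -4.1861 or z = -1.3139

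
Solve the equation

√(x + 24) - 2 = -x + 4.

Isolate the radical: √(x + 24) = -x + 6.
Square both sides: x + 24 = (-x + 6)².
Expand and rearrange: x² - 13x + 12 = 0.
Solving gives x = 12 or x = 1.
Check each candidate in the original equation:
  x = 12: √(36) = 6, while -x + 6 = -6 — extraneous.
  x = 1: √(25) = 5, while -x + 6 = 5 — valid.

x = 1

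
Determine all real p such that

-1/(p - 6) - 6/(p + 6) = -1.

p = -0.772 or p = 7.772

Multiply both sides by (p - 6)(p + 6):
-(p + 6) - 6(p - 6) = -(p - 6)(p + 6).
Expand and collect terms: -p² + 7p + 6 = 0.
By the quadratic formula, p = (-7 ± √73) / -2, so p ≈ -0.772 or p ≈ 7.772.
Neither value makes a denominator zero (p ≠ 6, p ≠ -6), so both are valid.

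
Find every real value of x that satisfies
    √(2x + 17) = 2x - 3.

Square both sides: 2x + 17 = (2x - 3)².
Expand and rearrange: 4x² - 14x - 8 = 0.
Solving gives x = 4 or x = -0.5.
Check each candidate in the original equation:
  x = 4: √(25) = 5, while 2x - 3 = 5 — valid.
  x = -0.5: √(16) = 4, while 2x - 3 = -4 — extraneous.

x = 4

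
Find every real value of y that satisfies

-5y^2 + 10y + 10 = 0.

y = -0.7321 or y = 2.7321

Discriminant: (10)^2 - 4*(-5)*10 = 300.
Quadratic formula: y = (-10 +/- sqrt(300)) / (-10).
So y = 1 - sqrt(3) ~= -0.7321 or y = 1 + sqrt(3) ~= 2.7321.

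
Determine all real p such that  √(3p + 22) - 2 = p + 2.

p = 1

Isolate the radical: √(3p + 22) = p + 4.
Square both sides: 3p + 22 = (p + 4)².
Expand and rearrange: p² + 5p - 6 = 0.
Solving gives p = 1 or p = -6.
Check each candidate in the original equation:
  p = 1: √(25) = 5, while p + 4 = 5 — valid.
  p = -6: √(4) = 2, while p + 4 = -2 — extraneous.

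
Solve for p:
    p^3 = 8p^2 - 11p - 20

p = -1 or p = 4 or p = 5

Rearrange: p^3 - 8p^2 + 11p + 20 = 0.
Possible rational roots are divisors of 20. Testing p = 4 gives 0, so (p - 4) is a factor.
Divide: p^3 - 8p^2 + 11p + 20 = (p - 4)(p^2 - 4p - 5).
Factor the quadratic: p = 5 or p = -1.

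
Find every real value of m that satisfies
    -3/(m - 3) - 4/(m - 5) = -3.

m = 3.5252 or m = 6.8081

Multiply both sides by (m - 3)(m - 5):
-3(m - 5) - 4(m - 3) = -3(m - 3)(m - 5).
Expand and collect terms: -3m^2 + 31m - 72 = 0.
By the quadratic formula, m = (-31 +/- sqrt(97)) / -6, so m ~= 3.5252 or m ~= 6.8081.
Neither value makes a denominator zero (m != 3, m != 5), so both are valid.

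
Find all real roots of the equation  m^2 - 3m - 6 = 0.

m = -1.3723 or m = 4.3723

Discriminant: (-3)^2 - 4*1*(-6) = 33.
Quadratic formula: m = (3 +/- sqrt(33)) / 2.
So m = 3/2 + sqrt(33)/2 ~= 4.3723 or m = 3/2 - sqrt(33)/2 ~= -1.3723.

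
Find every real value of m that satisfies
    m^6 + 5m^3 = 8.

Let u = m^3. The equation becomes u^2 + 5u - 8 = 0.
By the quadratic formula, u = -5/2 + sqrt(57)/2 or u = -sqrt(57)/2 - 5/2.
m^3 = -5/2 + sqrt(57)/2 gives m = (-5/2 + sqrt(57)/2)^(1/3) ~= 1.0843.
m^3 = -sqrt(57)/2 - 5/2 gives m = -(5/2 + sqrt(57)/2)^(1/3) ~= -1.8445.

m = -1.8445 or m = 1.0843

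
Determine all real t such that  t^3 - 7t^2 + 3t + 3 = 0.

Possible rational roots are divisors of 3. Testing t = 1 gives 0, so (t - 1) is a factor.
Divide: t^3 - 7t^2 + 3t + 3 = (t - 1)(t^2 - 6t - 3).
Apply the quadratic formula to t^2 - 6t - 3 = 0: t = (6 +/- sqrt(48))/2, i.e. t ~= 6.4641 or t ~= -0.4641.

t = -0.4641 or t = 1 or t = 6.4641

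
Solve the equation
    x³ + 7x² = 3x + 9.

x = -7.2426 or x = -1 or x = 1.2426

Rearrange: x³ + 7x² - 3x - 9 = 0.
Possible rational roots are divisors of -9. Testing x = -1 gives 0, so (x + 1) is a factor.
Divide: x³ + 7x² - 3x - 9 = (x + 1)(x² + 6x - 9).
Apply the quadratic formula to x² + 6x - 9 = 0: x = (-6 ± √72)/2, i.e. x ≈ 1.2426 or x ≈ -7.2426.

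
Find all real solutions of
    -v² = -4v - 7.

v = -1.3166 or v = 5.3166

Rearrange to standard form: -v² + 4v + 7 = 0.
Discriminant: (4)² − 4·(-1)·7 = 44.
Quadratic formula: v = (-4 ± √44) / (-2).
So v = 2 - √(11) ≈ -1.3166 or v = 2 + √(11) ≈ 5.3166.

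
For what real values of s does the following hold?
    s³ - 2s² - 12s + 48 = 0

Possible rational roots are divisors of 48. Testing s = -4 gives 0, so (s + 4) is a factor.
Divide: s³ - 2s² - 12s + 48 = (s + 4)(s² - 6s + 12).
The quadratic s² - 6s + 12 has discriminant -12 < 0, so no further real roots.

s = -4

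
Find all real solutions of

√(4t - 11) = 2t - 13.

t = 9

Square both sides: 4t - 11 = (2t - 13)².
Expand and rearrange: 4t² - 56t + 180 = 0.
Solving gives t = 9 or t = 5.
Check each candidate in the original equation:
  t = 9: √(25) = 5, while 2t - 13 = 5 — valid.
  t = 5: √(9) = 3, while 2t - 13 = -3 — extraneous.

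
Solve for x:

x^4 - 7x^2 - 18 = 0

Let u = x^2. The equation becomes u^2 - 7u - 18 = 0.
Factor: (u - 9)(u + 2) = 0, so u = 9 or u = -2.
x^2 = 9 gives x = +/-3.
x^2 = -2 < 0 has no real solution.

x = -3 or x = 3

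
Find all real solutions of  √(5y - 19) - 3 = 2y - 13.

y = 7

Isolate the radical: √(5y - 19) = 2y - 10.
Square both sides: 5y - 19 = (2y - 10)².
Expand and rearrange: 4y² - 45y + 119 = 0.
Solving gives y = 7 or y = 4.25.
Check each candidate in the original equation:
  y = 7: √(16) = 4, while 2y - 10 = 4 — valid.
  y = 4.25: √(2.25) = 1.5, while 2y - 10 = -1.5 — extraneous.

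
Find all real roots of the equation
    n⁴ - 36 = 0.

Let u = n². The equation becomes u² - 36 = 0.
Factor: (u + 6)(u - 6) = 0, so u = -6 or u = 6.
n² = -6 < 0 has no real solution.
n² = 6 gives n = ±√(6) ≈ ±2.4495.

n = -2.4495 or n = 2.4495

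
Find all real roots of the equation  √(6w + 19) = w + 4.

w = -3 or w = 1

Square both sides: 6w + 19 = (w + 4)².
Expand and rearrange: w² + 2w - 3 = 0.
Solving gives w = 1 or w = -3.
Check each candidate in the original equation:
  w = 1: √(25) = 5, while w + 4 = 5 — valid.
  w = -3: √(1) = 1, while w + 4 = 1 — valid.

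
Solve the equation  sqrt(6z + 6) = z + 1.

z = -1 or z = 5

Square both sides: 6z + 6 = (z + 1)^2.
Expand and rearrange: z^2 - 4z - 5 = 0.
Solving gives z = 5 or z = -1.
Check each candidate in the original equation:
  z = 5: sqrt(36) = 6, while z + 1 = 6 — valid.
  z = -1: sqrt(0) = 0, while z + 1 = 0 — valid.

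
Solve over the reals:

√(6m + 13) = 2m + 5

m = -2 or m = -1.5

Square both sides: 6m + 13 = (2m + 5)².
Expand and rearrange: 4m² + 14m + 12 = 0.
Solving gives m = -1.5 or m = -2.
Check each candidate in the original equation:
  m = -1.5: √(4) = 2, while 2m + 5 = 2 — valid.
  m = -2: √(1) = 1, while 2m + 5 = 1 — valid.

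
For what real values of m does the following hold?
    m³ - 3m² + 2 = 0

m = -0.7321 or m = 1 or m = 2.7321

Possible rational roots are divisors of 2. Testing m = 1 gives 0, so (m - 1) is a factor.
Divide: m³ - 3m² + 2 = (m - 1)(m² - 2m - 2).
Apply the quadratic formula to m² - 2m - 2 = 0: m = (2 ± √12)/2, i.e. m ≈ 2.7321 or m ≈ -0.7321.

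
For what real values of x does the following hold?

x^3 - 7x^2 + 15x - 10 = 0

x = 1.382 or x = 2 or x = 3.618

Possible rational roots are divisors of -10. Testing x = 2 gives 0, so (x - 2) is a factor.
Divide: x^3 - 7x^2 + 15x - 10 = (x - 2)(x^2 - 5x + 5).
Apply the quadratic formula to x^2 - 5x + 5 = 0: x = (5 +/- sqrt(5))/2, i.e. x ~= 3.618 or x ~= 1.382.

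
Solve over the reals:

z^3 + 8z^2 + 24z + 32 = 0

z = -4

Possible rational roots are divisors of 32. Testing z = -4 gives 0, so (z + 4) is a factor.
Divide: z^3 + 8z^2 + 24z + 32 = (z + 4)(z^2 + 4z + 8).
The quadratic z^2 + 4z + 8 has discriminant -16 < 0, so no further real roots.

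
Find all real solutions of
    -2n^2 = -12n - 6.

Rearrange to standard form: -2n^2 + 12n + 6 = 0.
Discriminant: (12)^2 - 4*(-2)*6 = 192.
Quadratic formula: n = (-12 +/- sqrt(192)) / (-4).
So n = 3 - 2*sqrt(3) ~= -0.4641 or n = 3 + 2*sqrt(3) ~= 6.4641.

n = -0.4641 or n = 6.4641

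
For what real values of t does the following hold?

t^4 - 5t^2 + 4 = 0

t = -2 or t = -1 or t = 1 or t = 2

Let u = t^2. The equation becomes u^2 - 5u + 4 = 0.
Factor: (u - 4)(u - 1) = 0, so u = 4 or u = 1.
t^2 = 4 gives t = +/-2.
t^2 = 1 gives t = +/-1.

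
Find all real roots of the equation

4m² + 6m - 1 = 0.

m = -1.6514 or m = 0.1514

Discriminant: (6)² − 4·4·(-1) = 52.
Quadratic formula: m = (-6 ± √52) / 8.
So m = -3/4 + √(13)/4 ≈ 0.1514 or m = -√(13)/4 - 3/4 ≈ -1.6514.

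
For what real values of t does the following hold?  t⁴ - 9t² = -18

t = -2.4495 or t = -1.7321 or t = 1.7321 or t = 2.4495

Let u = t². The equation becomes u² - 9u + 18 = 0.
Factor: (u - 6)(u - 3) = 0, so u = 6 or u = 3.
t² = 6 gives t = ±√(6) ≈ ±2.4495.
t² = 3 gives t = ±√(3) ≈ ±1.7321.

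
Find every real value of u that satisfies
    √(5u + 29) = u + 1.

u = 7

Square both sides: 5u + 29 = (u + 1)².
Expand and rearrange: u² - 3u - 28 = 0.
Solving gives u = 7 or u = -4.
Check each candidate in the original equation:
  u = 7: √(64) = 8, while u + 1 = 8 — valid.
  u = -4: √(9) = 3, while u + 1 = -3 — extraneous.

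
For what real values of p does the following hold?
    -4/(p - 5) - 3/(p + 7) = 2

p = -8.7552 or p = 3.2552

Multiply both sides by (p - 5)(p + 7):
-4(p + 7) - 3(p - 5) = 2(p - 5)(p + 7).
Expand and collect terms: 2p² + 11p - 57 = 0.
By the quadratic formula, p = (-11 ± √577) / 4, so p ≈ 3.2552 or p ≈ -8.7552.
Neither value makes a denominator zero (p ≠ 5, p ≠ -7), so both are valid.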